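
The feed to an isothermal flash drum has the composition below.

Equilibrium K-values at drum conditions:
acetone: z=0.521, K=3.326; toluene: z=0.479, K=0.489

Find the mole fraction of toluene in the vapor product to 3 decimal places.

Material balance + equilibrium reduce to Σ zᵢ(Kᵢ−1)/(1+ψ(Kᵢ−1)) = 0.
Check two-phase: ΣzᵢKᵢ = 1.967 > 1 and Σzᵢ/Kᵢ = 1.136 > 1, so g(0) = 0.967 > 0 and g(1) = -0.136 < 0.
Binary case is linear: z₁(K₁−1)(1+ψ(K₂−1)) + z₂(K₂−1)(1+ψ(K₁−1)) = 0
⇒ ψ = [z₁(K₁−1)+z₂(K₂−1)] / [−(K₁−1)(K₂−1)] = 0.9671/1.1886 = 0.814
Compositions from xᵢ = zᵢ/(1+ψ(Kᵢ−1)), yᵢ = Kᵢxᵢ:
  acetone: x = 0.180, y = 0.599
  toluene: x = 0.820, y = 0.401

y_toluene = 0.401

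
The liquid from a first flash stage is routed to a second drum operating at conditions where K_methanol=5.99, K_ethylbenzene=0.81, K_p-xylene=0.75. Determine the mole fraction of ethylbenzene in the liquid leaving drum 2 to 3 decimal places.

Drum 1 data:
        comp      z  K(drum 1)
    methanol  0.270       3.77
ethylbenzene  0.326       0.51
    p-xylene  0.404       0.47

Drum 1:
Let ψ₁ = V/F and solve Σ zᵢ(Kᵢ−1)/(1+ψ₁(Kᵢ−1)) = 0.
Feasibility: ΣzᵢKᵢ = 1.374, Σzᵢ/Kᵢ = 1.570 — both > 1, two phases present.
Newton iteration, ψ₁⁰ = 0.5:
  ψ₁ = 0.500: g = -0.1893, g' = -0.712 → ψ₁ = 0.234
  ψ₁ = 0.234: g = 0.0290, g' = -1.010 → ψ₁ = 0.263
  ψ₁ = 0.263: g = 0.0009, g' = -0.951 → ψ₁ = 0.264
Converged at ψ₁ = 0.264.
Drum-1 compositions:
  methanol: x = 0.156, y = 0.588
  ethylbenzene: x = 0.374, y = 0.191
  p-xylene: x = 0.470, y = 0.221
Drum-2 feed = drum-1 liquid: z₂ = (0.1561, 0.3743, 0.4696).
Drum 2:
Material balance + equilibrium reduce to Σ zᵢ(Kᵢ−1)/(1+ψ₂(Kᵢ−1)) = 0.
Feasibility: ΣzᵢKᵢ = 1.590, Σzᵢ/Kᵢ = 1.114 — both > 1, two phases present.
Newton–Raphson from ψ₂ = 0.5:
  ψ₂ = 0.500: g = 0.0101, g' = -0.373 → ψ₂ = 0.527
  ψ₂ = 0.527: g = 0.0003, g' = -0.351 → ψ₂ = 0.528
Converged at ψ₂ = 0.528.
  methanol: x = 0.043, y = 0.257
  ethylbenzene: x = 0.416, y = 0.337
  p-xylene: x = 0.541, y = 0.406

x_ethylbenzene (drum 2) = 0.416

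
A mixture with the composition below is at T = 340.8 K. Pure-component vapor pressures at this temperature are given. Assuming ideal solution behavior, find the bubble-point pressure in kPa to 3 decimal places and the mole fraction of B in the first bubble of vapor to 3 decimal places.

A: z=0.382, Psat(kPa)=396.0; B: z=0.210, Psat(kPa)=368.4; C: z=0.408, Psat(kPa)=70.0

At the bubble point ψ → 0, so ΣzᵢKᵢ = 1 with Kᵢ = Pᵢˢᵃᵗ/P ⇒ P = ΣzᵢPᵢˢᵃᵗ.
P = 0.382·396.0 + 0.210·368.4 + 0.408·70.0 = 257.196 kPa
yᵢ = zᵢPᵢˢᵃᵗ/P ⇒ y_B = 0.210·368.4/257.196 = 0.301

Pbub = 257.196 kPa, y_B = 0.301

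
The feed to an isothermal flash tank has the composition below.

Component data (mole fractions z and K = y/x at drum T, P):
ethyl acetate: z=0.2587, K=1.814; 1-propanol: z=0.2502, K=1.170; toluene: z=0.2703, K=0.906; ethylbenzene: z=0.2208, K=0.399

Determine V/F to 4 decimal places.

V/F = 0.3901

Newton–Raphson from V/F = 0.5:
  V/F = 0.5000: g = -0.02750, g' = -0.2584 → V/F = 0.3936
  V/F = 0.3936: g = -0.00084, g' = -0.2441 → V/F = 0.3901
Converged at V/F = 0.3901.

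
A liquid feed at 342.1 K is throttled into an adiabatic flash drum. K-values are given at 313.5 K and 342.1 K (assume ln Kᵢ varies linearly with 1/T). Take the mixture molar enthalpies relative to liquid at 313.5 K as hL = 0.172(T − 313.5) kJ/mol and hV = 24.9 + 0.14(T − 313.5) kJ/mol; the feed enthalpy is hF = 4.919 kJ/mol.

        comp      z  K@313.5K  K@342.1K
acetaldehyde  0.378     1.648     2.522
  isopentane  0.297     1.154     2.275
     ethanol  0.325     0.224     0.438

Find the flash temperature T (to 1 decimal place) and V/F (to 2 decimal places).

Adiabatic flash: solve Rachford–Rice at each trial T, then check hF = ψ·hV(T) + (1−ψ)·hL(T).
  T = 313.5 K: K = (1.648, 1.154, 0.224), RR gives ψ = 0.104, H_out = 2.600 kJ/mol
  T = 342.1 K: K = (2.522, 2.275, 0.438), RR gives ψ = 0.970, H_out = 28.187 kJ/mol
  T = 327.8 K: K = (2.058, 1.644, 0.318), RR gives ψ = 0.611, H_out = 17.396 kJ/mol
  T = 320.6 K: K = (1.845, 1.381, 0.268), RR gives ψ = 0.400, H_out = 11.100 kJ/mol
  T = 317.1 K: K = (1.746, 1.265, 0.245), RR gives ψ = 0.271, H_out = 7.325 kJ/mol
  T = 315.3 K: K = (1.697, 1.209, 0.234), RR gives ψ = 0.192, H_out = 5.091 kJ/mol
Linear interpolation between T = 313.5 (H_out = 2.600) and T = 315.3 (H_out = 5.091) on hF = 4.919 gives T ≈ 315.2 K, at which ψ = 0.19.

T = 315.2 K, V/F = 0.19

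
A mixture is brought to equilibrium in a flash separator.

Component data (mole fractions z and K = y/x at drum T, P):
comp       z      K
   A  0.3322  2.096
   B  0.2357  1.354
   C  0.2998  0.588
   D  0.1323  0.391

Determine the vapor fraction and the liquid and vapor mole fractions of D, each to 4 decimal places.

ψ = 0.5932, x_D = 0.2071, y_D = 0.0810

Newton–Raphson from ψ = 0.5:
  ψ = 0.5000: g = 0.03468, g' = -0.3700 → ψ = 0.5937
  ψ = 0.5937: g = -0.00021, g' = -0.3762 → ψ = 0.5932
Converged at ψ = 0.5932.
Compositions from xᵢ = zᵢ/(1+ψ(Kᵢ−1)), yᵢ = Kᵢxᵢ:
  A: x = 0.2013, y = 0.4220
  B: x = 0.1948, y = 0.2638
  C: x = 0.3968, y = 0.2333
  D: x = 0.2071, y = 0.0810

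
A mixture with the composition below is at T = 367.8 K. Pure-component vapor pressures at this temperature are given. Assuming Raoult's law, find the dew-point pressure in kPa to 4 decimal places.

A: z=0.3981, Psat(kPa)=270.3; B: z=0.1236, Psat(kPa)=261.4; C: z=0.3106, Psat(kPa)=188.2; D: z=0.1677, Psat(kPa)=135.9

At the dew point ψ → 1, so Σzᵢ/Kᵢ = 1 with Kᵢ = Pᵢˢᵃᵗ/P ⇒ 1/P = Σzᵢ/Pᵢˢᵃᵗ.
1/P = 0.3981/270.3 + 0.1236/261.4 + 0.3106/188.2 + 0.1677/135.9 = 0.0048300 ⇒ P = 207.0387 kPa

Pdew = 207.0387 kPa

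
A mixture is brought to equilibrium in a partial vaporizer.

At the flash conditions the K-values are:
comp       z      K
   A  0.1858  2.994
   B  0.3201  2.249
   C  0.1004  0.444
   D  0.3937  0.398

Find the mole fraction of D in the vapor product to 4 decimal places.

y_D = 0.2283

Rachford–Rice: g(β) = Σ zᵢ(Kᵢ−1)/(1+β(Kᵢ−1)) = 0.
Feasibility: ΣzᵢKᵢ = 1.4775, Σzᵢ/Kᵢ = 1.4197 — both > 1, two phases present.
Newton–Raphson from β = 0.5:
  β = 0.5000: g = 0.01525, g' = -0.7260 → β = 0.5210
Converged at β = 0.5210.
Compositions from xᵢ = zᵢ/(1+β(Kᵢ−1)), yᵢ = Kᵢxᵢ:
  A: x = 0.0911, y = 0.2728
  B: x = 0.1939, y = 0.4361
  C: x = 0.1413, y = 0.0628
  D: x = 0.5736, y = 0.2283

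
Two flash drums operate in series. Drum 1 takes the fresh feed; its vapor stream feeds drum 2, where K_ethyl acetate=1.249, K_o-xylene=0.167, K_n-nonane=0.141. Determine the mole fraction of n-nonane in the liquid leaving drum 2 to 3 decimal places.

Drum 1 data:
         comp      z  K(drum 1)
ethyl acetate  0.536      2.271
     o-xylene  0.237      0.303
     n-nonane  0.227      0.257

x_n-nonane (drum 2) = 0.104

Drum 1:
Let ψ₁ = V/F and solve Σ zᵢ(Kᵢ−1)/(1+ψ₁(Kᵢ−1)) = 0.
Check two-phase: ΣzᵢKᵢ = 1.347 > 1 and Σzᵢ/Kᵢ = 1.901 > 1, so g(0) = 0.347 > 0 and g(1) = -0.901 < 0.
Newton iteration, ψ₁⁰ = 0.66:
  ψ₁ = 0.660: g = -0.2664, g' = -1.133 → ψ₁ = 0.425
  ψ₁ = 0.425: g = -0.0389, g' = -0.865 → ψ₁ = 0.380
Converged at ψ₁ = 0.380.
Drum-1 compositions:
  ethyl acetate: x = 0.362, y = 0.821
  o-xylene: x = 0.322, y = 0.098
  n-nonane: x = 0.316, y = 0.081
Drum-2 feed = drum-1 vapor: z₂ = (0.8211, 0.0976, 0.0813).
Drum 2:
Rachford–Rice: g(ψ₂) = Σ zᵢ(Kᵢ−1)/(1+ψ₂(Kᵢ−1)) = 0.
Check two-phase: ΣzᵢKᵢ = 1.053 > 1 and Σzᵢ/Kᵢ = 1.818 > 1, so g(0) = 0.053 > 0 and g(1) = -0.818 < 0.
Newton iteration, ψ₂⁰ = 0.5:
  ψ₂ = 0.500: g = -0.0799, g' = -0.423 → ψ₂ = 0.311
  ψ₂ = 0.311: g = -0.0153, g' = -0.279 → ψ₂ = 0.256
  ψ₂ = 0.256: g = -0.0007, g' = -0.253 → ψ₂ = 0.253
Converged at ψ₂ = 0.253.
  ethyl acetate: x = 0.772, y = 0.965
  o-xylene: x = 0.124, y = 0.021
  n-nonane: x = 0.104, y = 0.015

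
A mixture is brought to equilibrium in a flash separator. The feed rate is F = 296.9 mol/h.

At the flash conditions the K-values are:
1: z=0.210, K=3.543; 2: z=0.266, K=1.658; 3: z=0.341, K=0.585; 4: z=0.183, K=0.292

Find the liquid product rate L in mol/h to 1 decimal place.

Iterate (Newton) starting at ψ = 0.5:
  ψ = 0.500: g = -0.0123, g' = -0.642 → ψ = 0.481
Converged at ψ = 0.481.
Then V = ψ·F = 0.4808·296.9 = 142.8 mol/h and L = F − V = 154.1 mol/h.

L = 154.1 mol/h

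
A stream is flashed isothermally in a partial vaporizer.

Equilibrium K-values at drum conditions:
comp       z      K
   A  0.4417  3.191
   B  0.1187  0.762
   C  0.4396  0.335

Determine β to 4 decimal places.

β = 0.4912

Iterate (Newton) starting at β = 0.68:
  β = 0.6800: g = -0.17868, g' = -0.9994 → β = 0.5012
  β = 0.5012: g = -0.00932, g' = -0.9277 → β = 0.4912
Converged at β = 0.4912.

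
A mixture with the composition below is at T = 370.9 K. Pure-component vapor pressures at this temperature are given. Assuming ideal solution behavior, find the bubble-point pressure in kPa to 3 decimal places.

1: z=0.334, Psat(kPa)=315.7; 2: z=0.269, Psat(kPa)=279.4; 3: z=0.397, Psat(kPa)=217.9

Pbub = 267.109 kPa

At the bubble point ψ → 0, so ΣzᵢKᵢ = 1 with Kᵢ = Pᵢˢᵃᵗ/P ⇒ P = ΣzᵢPᵢˢᵃᵗ.
P = 0.334·315.7 + 0.269·279.4 + 0.397·217.9 = 267.109 kPa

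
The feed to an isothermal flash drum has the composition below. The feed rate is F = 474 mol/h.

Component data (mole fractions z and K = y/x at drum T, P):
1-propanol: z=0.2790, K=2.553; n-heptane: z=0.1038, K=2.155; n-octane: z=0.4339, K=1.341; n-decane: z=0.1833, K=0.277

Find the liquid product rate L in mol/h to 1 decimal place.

L = 61.1 mol/h

Rachford–Rice: g(V/F) = Σ zᵢ(Kᵢ−1)/(1+V/F(Kᵢ−1)) = 0.
g(0) = ΣzᵢKᵢ − 1 = 0.5686 and g(1) = 1 − Σzᵢ/Kᵢ = -0.1427, so a root lies in (0, 1).
Newton–Raphson from V/F = 0.5:
  V/F = 0.5000: g = 0.23875, g' = -0.5407 → V/F = 0.9415
  V/F = 0.9415: g = -0.06969, g' = -1.1117 → V/F = 0.8789
  V/F = 0.8789: g = -0.00694, g' = -0.9051 → V/F = 0.8712
  V/F = 0.8712: g = -0.00008, g' = -0.8853 → V/F = 0.8711
Converged at V/F = 0.8711.
Then V = V/F·F = 0.8711·474 = 412.9 mol/h and L = F − V = 61.1 mol/h.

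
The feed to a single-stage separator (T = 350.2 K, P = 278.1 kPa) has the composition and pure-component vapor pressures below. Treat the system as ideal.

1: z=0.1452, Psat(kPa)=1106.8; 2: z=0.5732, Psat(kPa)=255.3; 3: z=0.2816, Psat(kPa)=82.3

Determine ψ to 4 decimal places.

Raoult's law: Kᵢ = Pᵢˢᵃᵗ/P = Pᵢˢᵃᵗ/278.1.
  K_1 = 1106.8/278.1 = 3.979863, K_2 = 255.3/278.1 = 0.918015, K_3 = 82.3/278.1 = 0.295937
Rachford–Rice: g(ψ) = Σ zᵢ(Kᵢ−1)/(1+ψ(Kᵢ−1)) = 0.
Feasibility: ΣzᵢKᵢ = 1.1874, Σzᵢ/Kᵢ = 1.6124 — both > 1, two phases present.
Newton–Raphson from ψ = 0.5:
  ψ = 0.5000: g = -0.18121, g' = -0.5446 → ψ = 0.1673
  ψ = 0.1673: g = 0.01637, g' = -0.7575 → ψ = 0.1889
  ψ = 0.1889: g = 0.00044, g' = -0.7175 → ψ = 0.1895
Converged at ψ = 0.1895.

ψ = 0.1895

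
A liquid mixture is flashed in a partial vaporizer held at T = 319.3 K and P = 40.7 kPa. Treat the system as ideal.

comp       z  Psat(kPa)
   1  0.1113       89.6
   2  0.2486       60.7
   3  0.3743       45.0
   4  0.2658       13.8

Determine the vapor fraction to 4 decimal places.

ψ = 0.3744

Raoult's law: Kᵢ = Pᵢˢᵃᵗ/P = Pᵢˢᵃᵗ/40.7.
  K_1 = 89.6/40.7 = 2.201474, K_2 = 60.7/40.7 = 1.491400, K_3 = 45.0/40.7 = 1.105651, K_4 = 13.8/40.7 = 0.339066
Newton iteration, ψ⁰ = 0.68:
  ψ = 0.6800: g = -0.11703, g' = -0.4691 → ψ = 0.4305
  ψ = 0.4305: g = -0.01875, g' = -0.3413 → ψ = 0.3756
  ψ = 0.3756: g = -0.00038, g' = -0.3284 → ψ = 0.3744
Converged at ψ = 0.3744.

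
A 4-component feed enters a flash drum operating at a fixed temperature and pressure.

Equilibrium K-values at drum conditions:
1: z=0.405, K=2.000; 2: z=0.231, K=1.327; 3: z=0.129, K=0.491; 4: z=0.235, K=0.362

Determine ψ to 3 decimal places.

Material balance + equilibrium reduce to Σ zᵢ(Kᵢ−1)/(1+ψ(Kᵢ−1)) = 0.
g(0) = ΣzᵢKᵢ − 1 = 0.265 and g(1) = 1 − Σzᵢ/Kᵢ = -0.288, so a root lies in (0, 1).
Newton–Raphson from ψ = 0.5:
  ψ = 0.500: g = 0.0267, g' = -0.465 → ψ = 0.557
Converged at ψ = 0.557.

ψ = 0.557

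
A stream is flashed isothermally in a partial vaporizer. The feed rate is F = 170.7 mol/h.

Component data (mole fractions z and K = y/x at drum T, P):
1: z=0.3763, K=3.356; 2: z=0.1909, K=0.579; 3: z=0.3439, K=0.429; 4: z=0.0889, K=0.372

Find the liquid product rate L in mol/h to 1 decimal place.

L = 96.2 mol/h

Material balance + equilibrium reduce to Σ zᵢ(Kᵢ−1)/(1+V/F(Kᵢ−1)) = 0.
Feasibility: ΣzᵢKᵢ = 1.5540, Σzᵢ/Kᵢ = 1.4824 — both > 1, two phases present.
Iterate (Newton) starting at V/F = 0.5:
  V/F = 0.5000: g = -0.05096, g' = -0.7887 → V/F = 0.4354
  V/F = 0.4354: g = 0.00106, g' = -0.8247 → V/F = 0.4367
Converged at V/F = 0.4367.
Then V = V/F·F = 0.4367·170.7 = 74.5 mol/h and L = F − V = 96.2 mol/h.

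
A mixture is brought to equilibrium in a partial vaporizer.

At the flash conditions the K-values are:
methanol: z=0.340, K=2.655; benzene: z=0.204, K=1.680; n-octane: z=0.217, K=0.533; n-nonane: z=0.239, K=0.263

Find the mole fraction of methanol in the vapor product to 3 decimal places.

Rachford–Rice: g(β) = Σ zᵢ(Kᵢ−1)/(1+β(Kᵢ−1)) = 0.
Check two-phase: ΣzᵢKᵢ = 1.424 > 1 and Σzᵢ/Kᵢ = 1.565 > 1, so g(0) = 0.424 > 0 and g(1) = -0.565 < 0.
Newton–Raphson from β = 0.5:
  β = 0.500: g = 0.0003, g' = -0.737 → β = 0.500
Converged at β = 0.500.
Compositions from xᵢ = zᵢ/(1+β(Kᵢ−1)), yᵢ = Kᵢxᵢ:
  methanol: x = 0.186, y = 0.494
  benzene: x = 0.152, y = 0.256
  n-octane: x = 0.283, y = 0.151
  n-nonane: x = 0.379, y = 0.100

y_methanol = 0.494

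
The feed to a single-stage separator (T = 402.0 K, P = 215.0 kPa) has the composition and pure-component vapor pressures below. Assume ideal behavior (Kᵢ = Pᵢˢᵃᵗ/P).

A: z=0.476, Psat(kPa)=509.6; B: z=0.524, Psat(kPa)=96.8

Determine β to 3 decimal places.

Raoult's law: Kᵢ = Pᵢˢᵃᵗ/P = Pᵢˢᵃᵗ/215.0.
  K_A = 509.6/215.0 = 2.37023, K_B = 96.8/215.0 = 0.45023
Rachford–Rice: g(β) = Σ zᵢ(Kᵢ−1)/(1+β(Kᵢ−1)) = 0.
g(0) = ΣzᵢKᵢ − 1 = 0.364 and g(1) = 1 − Σzᵢ/Kᵢ = -0.365, so a root lies in (0, 1).
Iterate (Newton) starting at β = 0.5:
  β = 0.500: g = -0.0102, g' = -0.616 → β = 0.483
Converged at β = 0.483.

β = 0.483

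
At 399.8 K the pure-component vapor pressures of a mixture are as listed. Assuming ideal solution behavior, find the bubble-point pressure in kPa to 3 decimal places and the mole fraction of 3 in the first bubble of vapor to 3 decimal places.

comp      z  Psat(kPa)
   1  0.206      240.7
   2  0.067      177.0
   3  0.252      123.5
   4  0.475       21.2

Pbub = 102.635 kPa, y_3 = 0.303

At the bubble point ψ → 0, so ΣzᵢKᵢ = 1 with Kᵢ = Pᵢˢᵃᵗ/P ⇒ P = ΣzᵢPᵢˢᵃᵗ.
P = 0.206·240.7 + 0.067·177.0 + 0.252·123.5 + 0.475·21.2 = 102.635 kPa
yᵢ = zᵢPᵢˢᵃᵗ/P ⇒ y_3 = 0.252·123.5/102.635 = 0.303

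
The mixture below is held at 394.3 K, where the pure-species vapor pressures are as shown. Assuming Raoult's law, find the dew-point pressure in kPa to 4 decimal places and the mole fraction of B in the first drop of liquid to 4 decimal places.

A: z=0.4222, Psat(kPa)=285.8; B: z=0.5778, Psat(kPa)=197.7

Pdew = 227.2796 kPa, x_B = 0.6642

At the dew point ψ → 1, so Σzᵢ/Kᵢ = 1 with Kᵢ = Pᵢˢᵃᵗ/P ⇒ 1/P = Σzᵢ/Pᵢˢᵃᵗ.
1/P = 0.4222/285.8 + 0.5778/197.7 = 0.0043999 ⇒ P = 227.2796 kPa
xᵢ = zᵢP/Pᵢˢᵃᵗ ⇒ x_B = 0.5778·227.2796/197.7 = 0.6642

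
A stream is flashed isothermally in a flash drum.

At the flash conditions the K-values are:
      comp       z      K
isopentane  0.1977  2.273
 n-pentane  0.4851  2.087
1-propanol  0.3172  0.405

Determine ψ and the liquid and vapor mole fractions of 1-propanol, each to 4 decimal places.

Newton iteration, ψ⁰ = 0.5:
  ψ = 0.5000: g = 0.22675, g' = -0.5878 → ψ = 0.8858
  ψ = 0.8858: g = -0.01212, g' = -0.7216 → ψ = 0.8690
  ψ = 0.8690: g = -0.00014, g' = -0.7053 → ψ = 0.8688
Converged at ψ = 0.8688.
Compositions from xᵢ = zᵢ/(1+ψ(Kᵢ−1)), yᵢ = Kᵢxᵢ:
  isopentane: x = 0.0939, y = 0.2134
  n-pentane: x = 0.2495, y = 0.5207
  1-propanol: x = 0.6566, y = 0.2659

ψ = 0.8688, x_1-propanol = 0.6566, y_1-propanol = 0.2659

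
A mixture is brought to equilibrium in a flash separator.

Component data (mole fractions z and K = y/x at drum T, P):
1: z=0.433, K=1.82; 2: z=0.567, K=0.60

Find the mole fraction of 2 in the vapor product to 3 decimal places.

y_2 = 0.403

Let ψ = V/F and solve Σ zᵢ(Kᵢ−1)/(1+ψ(Kᵢ−1)) = 0.
g(0) = ΣzᵢKᵢ − 1 = 0.128 and g(1) = 1 − Σzᵢ/Kᵢ = -0.183, so a root lies in (0, 1).
Binary case is linear: z₁(K₁−1)(1+ψ(K₂−1)) + z₂(K₂−1)(1+ψ(K₁−1)) = 0
⇒ ψ = [z₁(K₁−1)+z₂(K₂−1)] / [−(K₁−1)(K₂−1)] = 0.1283/0.3280 = 0.391
Compositions from xᵢ = zᵢ/(1+ψ(Kᵢ−1)), yᵢ = Kᵢxᵢ:
  1: x = 0.328, y = 0.597
  2: x = 0.672, y = 0.403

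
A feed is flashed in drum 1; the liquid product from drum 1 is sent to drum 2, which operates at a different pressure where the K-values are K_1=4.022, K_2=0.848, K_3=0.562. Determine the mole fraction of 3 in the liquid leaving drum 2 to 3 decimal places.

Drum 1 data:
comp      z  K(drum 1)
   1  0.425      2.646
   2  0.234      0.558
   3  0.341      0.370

Drum 1:
Rachford–Rice: g(ψ₁) = Σ zᵢ(Kᵢ−1)/(1+ψ₁(Kᵢ−1)) = 0.
Feasibility: ΣzᵢKᵢ = 1.381, Σzᵢ/Kᵢ = 1.502 — both > 1, two phases present.
Newton–Raphson from ψ₁ = 0.5:
  ψ₁ = 0.500: g = -0.0627, g' = -0.710 → ψ₁ = 0.412
Converged at ψ₁ = 0.412.
Drum-1 compositions:
  1: x = 0.253, y = 0.670
  2: x = 0.286, y = 0.160
  3: x = 0.461, y = 0.170
Drum-2 feed = drum-1 liquid: z₂ = (0.2532, 0.2862, 0.4607).
Drum 2:
Rachford–Rice: g(ψ₂) = Σ zᵢ(Kᵢ−1)/(1+ψ₂(Kᵢ−1)) = 0.
g(0) = ΣzᵢKᵢ − 1 = 0.520 and g(1) = 1 − Σzᵢ/Kᵢ = -0.220, so a root lies in (0, 1).
Iterate (Newton) starting at ψ₂ = 0.64:
  ψ₂ = 0.640: g = -0.0678, g' = -0.447 → ψ₂ = 0.488
  ψ₂ = 0.488: g = 0.0053, g' = -0.528 → ψ₂ = 0.498
  ψ₂ = 0.498: g = 0.0000, g' = -0.520 → ψ₂ = 0.499
Converged at ψ₂ = 0.499.
  1: x = 0.101, y = 0.406
  2: x = 0.310, y = 0.263
  3: x = 0.589, y = 0.331

x_3 (drum 2) = 0.589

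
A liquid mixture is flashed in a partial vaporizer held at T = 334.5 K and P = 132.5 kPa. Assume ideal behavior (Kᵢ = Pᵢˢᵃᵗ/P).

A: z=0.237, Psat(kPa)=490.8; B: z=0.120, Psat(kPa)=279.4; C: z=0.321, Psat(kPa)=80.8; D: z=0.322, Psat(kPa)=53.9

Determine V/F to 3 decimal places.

Raoult's law: Kᵢ = Pᵢˢᵃᵗ/P = Pᵢˢᵃᵗ/132.5.
  K_A = 490.8/132.5 = 3.70415, K_B = 279.4/132.5 = 2.10868, K_C = 80.8/132.5 = 0.60981, K_D = 53.9/132.5 = 0.40679
Material balance + equilibrium reduce to Σ zᵢ(Kᵢ−1)/(1+V/F(Kᵢ−1)) = 0.
Check two-phase: ΣzᵢKᵢ = 1.458 > 1 and Σzᵢ/Kᵢ = 1.439 > 1, so g(0) = 0.458 > 0 and g(1) = -0.439 < 0.
Newton–Raphson from V/F = 0.68:
  V/F = 0.680: g = -0.1890, g' = -0.672 → V/F = 0.399
  V/F = 0.399: g = 0.0022, g' = -0.735 → V/F = 0.402
Converged at V/F = 0.402.

V/F = 0.402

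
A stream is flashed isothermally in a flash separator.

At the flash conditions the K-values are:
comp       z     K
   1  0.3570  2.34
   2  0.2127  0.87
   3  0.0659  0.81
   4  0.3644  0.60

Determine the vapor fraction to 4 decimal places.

Let ψ = V/F and solve Σ zᵢ(Kᵢ−1)/(1+ψ(Kᵢ−1)) = 0.
Check two-phase: ΣzᵢKᵢ = 1.2924 > 1 and Σzᵢ/Kᵢ = 1.0857 > 1, so g(0) = 0.2924 > 0 and g(1) = -0.0857 < 0.
Iterate (Newton) starting at ψ = 0.69:
  ψ = 0.6900: g = 0.00245, g' = -0.2918 → ψ = 0.6984
Converged at ψ = 0.6984.

ψ = 0.6984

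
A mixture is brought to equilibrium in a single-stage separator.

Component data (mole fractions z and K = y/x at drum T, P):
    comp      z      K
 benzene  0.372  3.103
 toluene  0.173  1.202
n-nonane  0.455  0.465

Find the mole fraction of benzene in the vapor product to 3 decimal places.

Material balance + equilibrium reduce to Σ zᵢ(Kᵢ−1)/(1+ψ(Kᵢ−1)) = 0.
Feasibility: ΣzᵢKᵢ = 1.574, Σzᵢ/Kᵢ = 1.242 — both > 1, two phases present.
Newton–Raphson from ψ = 0.5:
  ψ = 0.500: g = 0.0808, g' = -0.639 → ψ = 0.626
  ψ = 0.626: g = 0.0026, g' = -0.607 → ψ = 0.631
Converged at ψ = 0.631.
Compositions from xᵢ = zᵢ/(1+ψ(Kᵢ−1)), yᵢ = Kᵢxᵢ:
  benzene: x = 0.160, y = 0.496
  toluene: x = 0.153, y = 0.184
  n-nonane: x = 0.687, y = 0.319

y_benzene = 0.496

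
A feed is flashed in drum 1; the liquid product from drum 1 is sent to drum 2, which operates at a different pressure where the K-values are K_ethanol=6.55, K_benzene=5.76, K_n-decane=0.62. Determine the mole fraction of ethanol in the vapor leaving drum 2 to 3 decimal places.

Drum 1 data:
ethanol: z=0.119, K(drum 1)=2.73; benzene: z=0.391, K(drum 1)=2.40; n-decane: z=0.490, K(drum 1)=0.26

Drum 1:
Rachford–Rice: g(ψ₁) = Σ zᵢ(Kᵢ−1)/(1+ψ₁(Kᵢ−1)) = 0.
Feasibility: ΣzᵢKᵢ = 1.391, Σzᵢ/Kᵢ = 2.091 — both > 1, two phases present.
Newton iteration, ψ₁⁰ = 0.49:
  ψ₁ = 0.490: g = -0.1328, g' = -1.034 → ψ₁ = 0.362
  ψ₁ = 0.362: g = -0.0050, g' = -0.973 → ψ₁ = 0.356
Converged at ψ₁ = 0.356.
Drum-1 compositions:
  ethanol: x = 0.074, y = 0.201
  benzene: x = 0.261, y = 0.626
  n-decane: x = 0.666, y = 0.173
Drum-2 feed = drum-1 liquid: z₂ = (0.0736, 0.2608, 0.6656).
Drum 2:
Rachford–Rice: g(ψ₂) = Σ zᵢ(Kᵢ−1)/(1+ψ₂(Kᵢ−1)) = 0.
Check two-phase: ΣzᵢKᵢ = 2.397 > 1 and Σzᵢ/Kᵢ = 1.130 > 1, so g(0) = 1.397 > 0 and g(1) = -0.130 < 0.
Newton–Raphson from ψ₂ = 0.5:
  ψ₂ = 0.500: g = 0.1633, g' = -0.823 → ψ₂ = 0.698
  ψ₂ = 0.698: g = 0.0266, g' = -0.589 → ψ₂ = 0.744
  ψ₂ = 0.744: g = 0.0007, g' = -0.560 → ψ₂ = 0.745
Converged at ψ₂ = 0.745.
  ethanol: x = 0.014, y = 0.094
  benzene: x = 0.057, y = 0.331
  n-decane: x = 0.928, y = 0.576

y_ethanol (drum 2) = 0.094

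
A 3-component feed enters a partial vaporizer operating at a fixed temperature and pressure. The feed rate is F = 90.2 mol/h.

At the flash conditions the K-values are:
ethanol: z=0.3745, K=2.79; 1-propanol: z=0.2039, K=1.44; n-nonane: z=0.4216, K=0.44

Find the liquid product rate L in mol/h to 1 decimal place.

Newton–Raphson from V/F = 0.5:
  V/F = 0.5000: g = 0.09938, g' = -0.6157 → V/F = 0.6614
  V/F = 0.6614: g = 0.00146, g' = -0.6088 → V/F = 0.6638
Converged at V/F = 0.6638.
Then V = V/F·F = 0.6638·90.2 = 59.9 mol/h and L = F − V = 30.3 mol/h.

L = 30.3 mol/h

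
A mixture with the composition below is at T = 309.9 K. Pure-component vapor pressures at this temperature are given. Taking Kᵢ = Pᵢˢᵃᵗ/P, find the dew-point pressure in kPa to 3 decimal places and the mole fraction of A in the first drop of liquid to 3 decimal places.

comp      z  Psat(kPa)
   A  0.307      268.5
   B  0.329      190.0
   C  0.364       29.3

At the dew point ψ → 1, so Σzᵢ/Kᵢ = 1 with Kᵢ = Pᵢˢᵃᵗ/P ⇒ 1/P = Σzᵢ/Pᵢˢᵃᵗ.
1/P = 0.307/268.5 + 0.329/190.0 + 0.364/29.3 = 0.015298 ⇒ P = 65.367 kPa
xᵢ = zᵢP/Pᵢˢᵃᵗ ⇒ x_A = 0.307·65.367/268.5 = 0.075

Pdew = 65.367 kPa, x_A = 0.075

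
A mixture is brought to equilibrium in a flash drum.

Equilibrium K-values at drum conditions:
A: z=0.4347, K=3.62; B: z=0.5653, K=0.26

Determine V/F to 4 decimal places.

V/F = 0.3717

Iterate (Newton) starting at V/F = 0.5:
  V/F = 0.5000: g = -0.17097, g' = -1.3391 → V/F = 0.3723
  V/F = 0.3723: g = -0.00090, g' = -1.3544 → V/F = 0.3717
Converged at V/F = 0.3717.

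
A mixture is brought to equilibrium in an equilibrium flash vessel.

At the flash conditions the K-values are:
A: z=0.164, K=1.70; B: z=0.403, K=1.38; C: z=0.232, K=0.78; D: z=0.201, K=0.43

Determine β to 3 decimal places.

Newton iteration, β⁰ = 0.64:
  β = 0.640: g = -0.0373, g' = -0.253 → β = 0.493
  β = 0.493: g = -0.0022, g' = -0.226 → β = 0.483
Converged at β = 0.483.

β = 0.483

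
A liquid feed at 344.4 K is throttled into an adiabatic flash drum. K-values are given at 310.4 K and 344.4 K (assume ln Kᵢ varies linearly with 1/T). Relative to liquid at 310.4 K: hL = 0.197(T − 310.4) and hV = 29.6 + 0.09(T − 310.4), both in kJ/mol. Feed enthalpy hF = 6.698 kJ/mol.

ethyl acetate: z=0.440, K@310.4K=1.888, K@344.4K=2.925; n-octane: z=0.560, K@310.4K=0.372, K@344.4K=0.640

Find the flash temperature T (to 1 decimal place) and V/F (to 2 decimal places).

Adiabatic flash: solve Rachford–Rice at each trial T, then check hF = ψ·hV(T) + (1−ψ)·hL(T).
  T = 310.4 K: K = (1.888, 0.372), RR gives ψ = 0.070, H_out = 2.072 kJ/mol
  T = 344.4 K: K = (2.925, 0.640), RR gives ψ = 0.931, H_out = 30.877 kJ/mol
  T = 327.4 K: K = (2.377, 0.495), RR gives ψ = 0.464, H_out = 16.248 kJ/mol
  T = 318.9 K: K = (2.125, 0.431), RR gives ψ = 0.275, H_out = 9.565 kJ/mol
  T = 314.6 K: K = (2.003, 0.400), RR gives ψ = 0.175, H_out = 5.943 kJ/mol
  T = 316.8 K: K = (2.065, 0.416), RR gives ψ = 0.227, H_out = 7.829 kJ/mol
Linear interpolation between T = 314.6 (H_out = 5.943) and T = 316.8 (H_out = 7.829) on hF = 6.698 gives T ≈ 315.5 K, at which ψ = 0.20.

T = 315.5 K, V/F = 0.20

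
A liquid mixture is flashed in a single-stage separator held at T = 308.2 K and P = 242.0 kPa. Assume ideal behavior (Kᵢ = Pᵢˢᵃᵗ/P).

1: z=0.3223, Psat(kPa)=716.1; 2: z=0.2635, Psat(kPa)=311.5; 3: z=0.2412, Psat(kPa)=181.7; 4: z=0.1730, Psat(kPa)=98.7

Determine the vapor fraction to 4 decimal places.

Raoult's law: Kᵢ = Pᵢˢᵃᵗ/P = Pᵢˢᵃᵗ/242.0.
  K_1 = 716.1/242.0 = 2.959091, K_2 = 311.5/242.0 = 1.287190, K_3 = 181.7/242.0 = 0.750826, K_4 = 98.7/242.0 = 0.407851
Newton iteration, ψ⁰ = 0.5:
  ψ = 0.5000: g = 0.17096, g' = -0.4743 → ψ = 0.8605
  ψ = 0.8605: g = 0.01041, g' = -0.4619 → ψ = 0.8830
  ψ = 0.8830: g = -0.00010, g' = -0.4709 → ψ = 0.8828
Converged at ψ = 0.8828.

ψ = 0.8828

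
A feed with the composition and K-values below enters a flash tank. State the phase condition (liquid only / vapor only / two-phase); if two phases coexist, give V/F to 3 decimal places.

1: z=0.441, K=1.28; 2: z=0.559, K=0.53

liquid only

ΣzᵢKᵢ = 0.861; Σzᵢ/Kᵢ = 1.399.
Since ΣzᵢKᵢ < 1 the mixture is below its bubble point — single liquid phase.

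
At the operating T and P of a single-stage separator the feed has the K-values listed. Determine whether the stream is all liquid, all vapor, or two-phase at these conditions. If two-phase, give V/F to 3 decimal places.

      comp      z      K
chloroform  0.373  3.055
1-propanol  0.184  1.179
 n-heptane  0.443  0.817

ΣzᵢKᵢ = 1.718; Σzᵢ/Kᵢ = 0.820.
Since Σzᵢ/Kᵢ < 1 the mixture is above its dew point — single vapor phase.

all vapor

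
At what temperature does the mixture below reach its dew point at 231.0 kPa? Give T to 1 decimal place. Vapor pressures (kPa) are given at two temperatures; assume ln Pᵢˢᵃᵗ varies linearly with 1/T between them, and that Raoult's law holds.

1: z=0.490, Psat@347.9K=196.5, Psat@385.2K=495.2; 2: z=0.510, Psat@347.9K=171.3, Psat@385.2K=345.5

T = 358.0 K

Dew-point temperature: Σzᵢ·P/Pᵢˢᵃᵗ(T) = 1. Interpolate ln Pᵢˢᵃᵗ = aᵢ + bᵢ/T.
  T = 347.9 K: ΣzᵢP/Pᵢˢᵃᵗ = 1.2638
  T = 385.2 K: ΣzᵢP/Pᵢˢᵃᵗ = 0.5696
  T = 366.5 K: ΣzᵢP/Pᵢˢᵃᵗ = 0.8310
  T = 357.2 K: ΣzᵢP/Pᵢˢᵃᵗ = 1.0188
  T = 361.9 K: ΣzᵢP/Pᵢˢᵃᵗ = 0.9178
  T = 359.5 K: ΣzᵢP/Pᵢˢᵃᵗ = 0.9677
Interpolating between 357.2 K and 359.5 K gives T ≈ 358.0 K.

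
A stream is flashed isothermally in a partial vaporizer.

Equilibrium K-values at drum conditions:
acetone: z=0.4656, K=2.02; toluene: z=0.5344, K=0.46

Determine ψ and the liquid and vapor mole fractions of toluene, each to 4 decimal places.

Material balance + equilibrium reduce to Σ zᵢ(Kᵢ−1)/(1+ψ(Kᵢ−1)) = 0.
Check two-phase: ΣzᵢKᵢ = 1.1863 > 1 and Σzᵢ/Kᵢ = 1.3922 > 1, so g(0) = 0.1863 > 0 and g(1) = -0.3922 < 0.
Binary case is linear: z₁(K₁−1)(1+ψ(K₂−1)) + z₂(K₂−1)(1+ψ(K₁−1)) = 0
⇒ ψ = [z₁(K₁−1)+z₂(K₂−1)] / [−(K₁−1)(K₂−1)] = 0.18634/0.55080 = 0.3383
Compositions from xᵢ = zᵢ/(1+ψ(Kᵢ−1)), yᵢ = Kᵢxᵢ:
  acetone: x = 0.3462, y = 0.6992
  toluene: x = 0.6538, y = 0.3008

ψ = 0.3383, x_toluene = 0.6538, y_toluene = 0.3008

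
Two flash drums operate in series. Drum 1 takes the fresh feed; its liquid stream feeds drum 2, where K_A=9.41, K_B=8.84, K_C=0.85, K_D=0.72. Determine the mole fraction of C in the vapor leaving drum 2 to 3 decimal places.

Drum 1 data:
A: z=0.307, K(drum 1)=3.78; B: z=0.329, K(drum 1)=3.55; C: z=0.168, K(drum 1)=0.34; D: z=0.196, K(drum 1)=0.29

y_C (drum 2) = 0.338

Drum 1:
Rachford–Rice: g(ψ₁) = Σ zᵢ(Kᵢ−1)/(1+ψ₁(Kᵢ−1)) = 0.
Feasibility: ΣzᵢKᵢ = 2.442, Σzᵢ/Kᵢ = 1.344 — both > 1, two phases present.
Newton–Raphson from ψ₁ = 0.51:
  ψ₁ = 0.510: g = 0.3324, g' = -1.219 → ψ₁ = 0.783
  ψ₁ = 0.783: g = 0.0063, g' = -1.287 → ψ₁ = 0.787
Converged at ψ₁ = 0.787.
Drum-1 compositions:
  A: x = 0.096, y = 0.364
  B: x = 0.109, y = 0.388
  C: x = 0.350, y = 0.119
  D: x = 0.445, y = 0.129
Drum-2 feed = drum-1 liquid: z₂ = (0.0963, 0.1094, 0.3498, 0.4446).
Drum 2:
Material balance + equilibrium reduce to Σ zᵢ(Kᵢ−1)/(1+ψ₂(Kᵢ−1)) = 0.
Feasibility: ΣzᵢKᵢ = 2.490, Σzᵢ/Kᵢ = 1.052 — both > 1, two phases present.
Newton iteration, ψ₂⁰ = 0.5:
  ψ₂ = 0.500: g = 0.1284, g' = -0.585 → ψ₂ = 0.719
  ψ₂ = 0.719: g = 0.0293, g' = -0.354 → ψ₂ = 0.802
  ψ₂ = 0.802: g = 0.0020, g' = -0.308 → ψ₂ = 0.809
Converged at ψ₂ = 0.809.
  A: x = 0.012, y = 0.116
  B: x = 0.015, y = 0.132
  C: x = 0.398, y = 0.338
  D: x = 0.575, y = 0.414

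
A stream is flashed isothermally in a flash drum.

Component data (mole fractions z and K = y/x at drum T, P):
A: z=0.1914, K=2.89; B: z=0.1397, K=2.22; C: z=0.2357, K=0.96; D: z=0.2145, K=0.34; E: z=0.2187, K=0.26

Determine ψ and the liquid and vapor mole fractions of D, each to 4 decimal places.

Material balance + equilibrium reduce to Σ zᵢ(Kᵢ−1)/(1+ψ(Kᵢ−1)) = 0.
Check two-phase: ΣzᵢKᵢ = 1.2193 > 1 and Σzᵢ/Kᵢ = 1.8467 > 1, so g(0) = 0.2193 > 0 and g(1) = -0.8467 < 0.
Iterate (Newton) starting at ψ = 0.42:
  ψ = 0.4200: g = -0.12592, g' = -0.7347 → ψ = 0.2486
  ψ = 0.2486: g = -0.00034, g' = -0.7528 → ψ = 0.2482
Converged at ψ = 0.2482.
Compositions from xᵢ = zᵢ/(1+ψ(Kᵢ−1)), yᵢ = Kᵢxᵢ:
  A: x = 0.1303, y = 0.3765
  B: x = 0.1072, y = 0.2381
  C: x = 0.2381, y = 0.2285
  D: x = 0.2565, y = 0.0872
  E: x = 0.2679, y = 0.0697

ψ = 0.2482, x_D = 0.2565, y_D = 0.0872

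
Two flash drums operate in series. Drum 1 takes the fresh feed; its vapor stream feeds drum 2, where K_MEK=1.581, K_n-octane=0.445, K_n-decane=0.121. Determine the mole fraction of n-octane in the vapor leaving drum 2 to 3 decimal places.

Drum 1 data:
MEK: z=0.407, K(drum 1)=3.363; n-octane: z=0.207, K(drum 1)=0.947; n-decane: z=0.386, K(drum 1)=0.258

y_n-octane (drum 2) = 0.108

Drum 1:
Iterate (Newton) starting at ψ₁ = 0.41:
  ψ₁ = 0.410: g = 0.0656, g' = -1.026 → ψ₁ = 0.474
  ψ₁ = 0.474: g = 0.0006, g' = -1.012 → ψ₁ = 0.475
Converged at ψ₁ = 0.475.
Drum-1 compositions:
  MEK: x = 0.192, y = 0.645
  n-octane: x = 0.212, y = 0.201
  n-decane: x = 0.596, y = 0.154
Drum-2 feed = drum-1 vapor: z₂ = (0.6452, 0.2011, 0.1537).
Drum 2:
Newton iteration, ψ₂⁰ = 0.66:
  ψ₂ = 0.660: g = -0.2270, g' = -0.942 → ψ₂ = 0.419
  ψ₂ = 0.419: g = -0.0578, g' = -0.544 → ψ₂ = 0.313
  ψ₂ = 0.313: g = -0.0041, g' = -0.472 → ψ₂ = 0.304
Converged at ψ₂ = 0.304.
  MEK: x = 0.548, y = 0.867
  n-octane: x = 0.242, y = 0.108
  n-decane: x = 0.210, y = 0.025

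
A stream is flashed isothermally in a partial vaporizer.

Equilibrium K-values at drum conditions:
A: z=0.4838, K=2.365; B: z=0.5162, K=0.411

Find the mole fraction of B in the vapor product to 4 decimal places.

y_B = 0.2871

Rachford–Rice: g(ψ) = Σ zᵢ(Kᵢ−1)/(1+ψ(Kᵢ−1)) = 0.
Feasibility: ΣzᵢKᵢ = 1.3563, Σzᵢ/Kᵢ = 1.4605 — both > 1, two phases present.
Binary case is linear: z₁(K₁−1)(1+ψ(K₂−1)) + z₂(K₂−1)(1+ψ(K₁−1)) = 0
⇒ ψ = [z₁(K₁−1)+z₂(K₂−1)] / [−(K₁−1)(K₂−1)] = 0.35635/0.80399 = 0.4432
Compositions from xᵢ = zᵢ/(1+ψ(Kᵢ−1)), yᵢ = Kᵢxᵢ:
  A: x = 0.3014, y = 0.7129
  B: x = 0.6986, y = 0.2871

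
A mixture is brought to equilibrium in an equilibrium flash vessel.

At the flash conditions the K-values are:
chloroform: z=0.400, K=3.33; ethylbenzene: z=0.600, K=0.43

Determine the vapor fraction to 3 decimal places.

ψ = 0.444

Material balance + equilibrium reduce to Σ zᵢ(Kᵢ−1)/(1+ψ(Kᵢ−1)) = 0.
Check two-phase: ΣzᵢKᵢ = 1.590 > 1 and Σzᵢ/Kᵢ = 1.515 > 1, so g(0) = 0.590 > 0 and g(1) = -0.515 < 0.
Binary case is linear: z₁(K₁−1)(1+ψ(K₂−1)) + z₂(K₂−1)(1+ψ(K₁−1)) = 0
⇒ ψ = [z₁(K₁−1)+z₂(K₂−1)] / [−(K₁−1)(K₂−1)] = 0.5900/1.3281 = 0.444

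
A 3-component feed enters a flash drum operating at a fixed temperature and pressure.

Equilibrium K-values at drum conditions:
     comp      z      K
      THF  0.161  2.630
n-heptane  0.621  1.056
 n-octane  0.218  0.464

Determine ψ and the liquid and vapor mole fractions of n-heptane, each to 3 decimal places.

ψ = 0.576, x_n-heptane = 0.602, y_n-heptane = 0.635

Material balance + equilibrium reduce to Σ zᵢ(Kᵢ−1)/(1+ψ(Kᵢ−1)) = 0.
Feasibility: ΣzᵢKᵢ = 1.180, Σzᵢ/Kᵢ = 1.119 — both > 1, two phases present.
Newton–Raphson from ψ = 0.7:
  ψ = 0.700: g = -0.0310, g' = -0.256 → ψ = 0.579
  ψ = 0.579: g = -0.0007, g' = -0.247 → ψ = 0.576
Converged at ψ = 0.576.
Compositions from xᵢ = zᵢ/(1+ψ(Kᵢ−1)), yᵢ = Kᵢxᵢ:
  THF: x = 0.083, y = 0.218
  n-heptane: x = 0.602, y = 0.635
  n-octane: x = 0.315, y = 0.146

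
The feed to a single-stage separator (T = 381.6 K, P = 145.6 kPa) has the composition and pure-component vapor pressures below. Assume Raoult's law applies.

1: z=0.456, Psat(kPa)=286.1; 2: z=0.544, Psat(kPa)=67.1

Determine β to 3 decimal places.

Raoult's law: Kᵢ = Pᵢˢᵃᵗ/P = Pᵢˢᵃᵗ/145.6.
  K_1 = 286.1/145.6 = 1.96497, K_2 = 67.1/145.6 = 0.46085
Binary case is linear: z₁(K₁−1)(1+β(K₂−1)) + z₂(K₂−1)(1+β(K₁−1)) = 0
⇒ β = [z₁(K₁−1)+z₂(K₂−1)] / [−(K₁−1)(K₂−1)] = 0.1467/0.5203 = 0.282

β = 0.282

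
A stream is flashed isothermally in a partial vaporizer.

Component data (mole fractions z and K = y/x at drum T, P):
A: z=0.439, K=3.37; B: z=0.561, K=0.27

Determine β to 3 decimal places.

Material balance + equilibrium reduce to Σ zᵢ(Kᵢ−1)/(1+β(Kᵢ−1)) = 0.
g(0) = ΣzᵢKᵢ − 1 = 0.631 and g(1) = 1 − Σzᵢ/Kᵢ = -1.208, so a root lies in (0, 1).
Newton–Raphson from β = 0.64:
  β = 0.640: g = -0.3552, g' = -1.442 → β = 0.394
  β = 0.394: g = -0.0365, g' = -1.249 → β = 0.364
  β = 0.364: g = 0.0002, g' = -1.265 → β = 0.365
Converged at β = 0.365.

β = 0.365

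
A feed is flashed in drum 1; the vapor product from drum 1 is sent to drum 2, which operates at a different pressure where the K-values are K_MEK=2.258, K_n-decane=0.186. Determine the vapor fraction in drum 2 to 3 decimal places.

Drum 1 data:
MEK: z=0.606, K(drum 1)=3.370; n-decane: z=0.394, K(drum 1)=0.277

Drum 1:
Material balance + equilibrium reduce to Σ zᵢ(Kᵢ−1)/(1+ψ₁(Kᵢ−1)) = 0.
g(0) = ΣzᵢKᵢ − 1 = 1.151 and g(1) = 1 − Σzᵢ/Kᵢ = -0.602, so a root lies in (0, 1).
Newton–Raphson from ψ₁ = 0.5:
  ψ₁ = 0.500: g = 0.2112, g' = -1.218 → ψ₁ = 0.673
  ψ₁ = 0.673: g = -0.0018, g' = -1.287 → ψ₁ = 0.672
Converged at ψ₁ = 0.672.
Drum-1 compositions:
  MEK: x = 0.234, y = 0.788
  n-decane: x = 0.766, y = 0.212
Drum-2 feed = drum-1 vapor: z₂ = (0.7877, 0.2123).
Drum 2:
Rachford–Rice: g(ψ₂) = Σ zᵢ(Kᵢ−1)/(1+ψ₂(Kᵢ−1)) = 0.
Check two-phase: ΣzᵢKᵢ = 1.818 > 1 and Σzᵢ/Kᵢ = 1.490 > 1, so g(0) = 0.818 > 0 and g(1) = -0.490 < 0.
Binary case is linear: z₁(K₁−1)(1+ψ₂(K₂−1)) + z₂(K₂−1)(1+ψ₂(K₁−1)) = 0
⇒ ψ₂ = [z₁(K₁−1)+z₂(K₂−1)] / [−(K₁−1)(K₂−1)] = 0.8182/1.0240 = 0.799
  MEK: x = 0.393, y = 0.887
  n-decane: x = 0.607, y = 0.113

V/F (drum 2) = 0.799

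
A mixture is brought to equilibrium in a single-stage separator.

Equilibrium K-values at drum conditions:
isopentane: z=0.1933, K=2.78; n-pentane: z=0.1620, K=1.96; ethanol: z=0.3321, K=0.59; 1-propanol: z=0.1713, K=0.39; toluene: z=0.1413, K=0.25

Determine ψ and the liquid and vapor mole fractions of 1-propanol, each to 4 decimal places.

ψ = 0.1889, x_1-propanol = 0.1936, y_1-propanol = 0.0755

Material balance + equilibrium reduce to Σ zᵢ(Kᵢ−1)/(1+ψ(Kᵢ−1)) = 0.
Check two-phase: ΣzᵢKᵢ = 1.1530 > 1 and Σzᵢ/Kᵢ = 1.7195 > 1, so g(0) = 0.1530 > 0 and g(1) = -0.7195 < 0.
Newton iteration, ψ⁰ = 0.57:
  ψ = 0.5700: g = -0.25168, g' = -0.7006 → ψ = 0.2108
  ψ = 0.2108: g = -0.01528, g' = -0.6901 → ψ = 0.1886
  ψ = 0.1886: g = 0.00016, g' = -0.7051 → ψ = 0.1889
Converged at ψ = 0.1889.
Compositions from xᵢ = zᵢ/(1+ψ(Kᵢ−1)), yᵢ = Kᵢxᵢ:
  isopentane: x = 0.1447, y = 0.4022
  n-pentane: x = 0.1371, y = 0.2688
  ethanol: x = 0.3600, y = 0.2124
  1-propanol: x = 0.1936, y = 0.0755
  toluene: x = 0.1646, y = 0.0412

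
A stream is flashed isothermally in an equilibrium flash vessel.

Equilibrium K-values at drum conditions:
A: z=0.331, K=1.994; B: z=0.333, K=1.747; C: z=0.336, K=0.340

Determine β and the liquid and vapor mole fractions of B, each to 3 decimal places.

Iterate (Newton) starting at β = 0.57:
  β = 0.570: g = 0.0290, g' = -0.601 → β = 0.618
  β = 0.618: g = -0.0007, g' = -0.630 → β = 0.617
Converged at β = 0.617.
Compositions from xᵢ = zᵢ/(1+β(Kᵢ−1)), yᵢ = Kᵢxᵢ:
  A: x = 0.205, y = 0.409
  B: x = 0.228, y = 0.398
  C: x = 0.567, y = 0.193

β = 0.617, x_B = 0.228, y_B = 0.398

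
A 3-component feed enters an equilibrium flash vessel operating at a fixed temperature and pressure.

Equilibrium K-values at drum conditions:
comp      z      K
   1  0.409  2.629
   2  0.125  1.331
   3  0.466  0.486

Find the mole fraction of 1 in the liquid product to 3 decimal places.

x_1 = 0.199

Rachford–Rice: g(β) = Σ zᵢ(Kᵢ−1)/(1+β(Kᵢ−1)) = 0.
Feasibility: ΣzᵢKᵢ = 1.468, Σzᵢ/Kᵢ = 1.208 — both > 1, two phases present.
Newton iteration, β⁰ = 0.57:
  β = 0.570: g = 0.0415, g' = -0.548 → β = 0.646
Converged at β = 0.646.
Compositions from xᵢ = zᵢ/(1+β(Kᵢ−1)), yᵢ = Kᵢxᵢ:
  1: x = 0.199, y = 0.524
  2: x = 0.103, y = 0.137
  3: x = 0.698, y = 0.339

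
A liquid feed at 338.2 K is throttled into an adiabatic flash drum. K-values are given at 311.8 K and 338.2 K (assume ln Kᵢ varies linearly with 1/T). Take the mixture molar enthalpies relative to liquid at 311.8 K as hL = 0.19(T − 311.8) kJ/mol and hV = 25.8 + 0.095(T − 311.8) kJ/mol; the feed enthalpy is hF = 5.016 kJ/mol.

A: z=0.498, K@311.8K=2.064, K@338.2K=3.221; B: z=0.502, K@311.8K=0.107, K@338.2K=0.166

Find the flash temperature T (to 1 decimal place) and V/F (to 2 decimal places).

T = 316.6 K, V/F = 0.16

Adiabatic flash: solve Rachford–Rice at each trial T, then check hF = ψ·hV(T) + (1−ψ)·hL(T).
  T = 311.8 K: K = (2.064, 0.107), RR gives ψ = 0.086, H_out = 2.215 kJ/mol
  T = 338.2 K: K = (3.221, 0.166), RR gives ψ = 0.371, H_out = 13.660 kJ/mol
  T = 325.0 K: K = (2.602, 0.134), RR gives ψ = 0.262, H_out = 8.938 kJ/mol
  T = 318.4 K: K = (2.323, 0.120), RR gives ψ = 0.187, H_out = 5.951 kJ/mol
  T = 315.1 K: K = (2.191, 0.113), RR gives ψ = 0.140, H_out = 4.202 kJ/mol
  T = 316.8 K: K = (2.258, 0.117), RR gives ψ = 0.165, H_out = 5.129 kJ/mol
Linear interpolation between T = 315.1 (H_out = 4.202) and T = 316.8 (H_out = 5.129) on hF = 5.016 gives T ≈ 316.6 K, at which ψ = 0.16.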